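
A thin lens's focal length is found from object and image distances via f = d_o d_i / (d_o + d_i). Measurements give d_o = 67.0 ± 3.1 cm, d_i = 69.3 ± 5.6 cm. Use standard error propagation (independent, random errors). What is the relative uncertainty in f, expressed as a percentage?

4.62%

∂f/∂d_o = (d_i/(d_o+d_i))² = 0.259;  ∂f/∂d_i = (d_o/(d_o+d_i))² = 0.242
δf = √((∂f/∂d_o · δd_o)² + (∂f/∂d_i · δd_i)²) = √(0.642 + 1.83) = 1.57 cm
f = 34.1 cm, so δf/f = 1.57/34.1 = 0.0462.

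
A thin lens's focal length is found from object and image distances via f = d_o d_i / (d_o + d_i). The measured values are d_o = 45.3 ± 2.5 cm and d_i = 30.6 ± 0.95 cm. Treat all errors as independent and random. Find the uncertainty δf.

∂f/∂d_o = (d_i/(d_o+d_i))² = 0.163;  ∂f/∂d_i = (d_o/(d_o+d_i))² = 0.356
δf = √((∂f/∂d_o · δd_o)² + (∂f/∂d_i · δd_i)²) = √(0.165 + 0.115) = 0.529 cm

0.529 cm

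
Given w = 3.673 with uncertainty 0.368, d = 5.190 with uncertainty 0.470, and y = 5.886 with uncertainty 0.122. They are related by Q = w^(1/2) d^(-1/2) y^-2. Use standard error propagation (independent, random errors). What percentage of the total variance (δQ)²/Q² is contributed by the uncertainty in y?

(δQ/Q)² = (½·δw/w)² + (−½·δd/d)² + (-2·δy/y)²
  w term: (0.5×0.100)² = 0.00251
  d term: (-0.5×0.0906)² = 0.00205
  y term: (-2×0.0207)² = 0.00172
Total = 0.00628. Share from y = 0.00172/0.00628 = 0.274.

27.4%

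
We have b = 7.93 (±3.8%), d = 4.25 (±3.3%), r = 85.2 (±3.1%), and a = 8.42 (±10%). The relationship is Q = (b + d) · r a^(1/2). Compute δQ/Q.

Let u = b + d = 12.2. δu = √(δb² + δd²) = √(0.0908 + 0.0197) = 0.332, so δu/u = 0.0273.
Q is then a monomial in u, r, a:
δQ/Q = √((δu/u)² + (1·δr/r)² + (½·δa/a)²) = √(0.000745 + 0.000961 + 0.00250) = 0.0649

0.0649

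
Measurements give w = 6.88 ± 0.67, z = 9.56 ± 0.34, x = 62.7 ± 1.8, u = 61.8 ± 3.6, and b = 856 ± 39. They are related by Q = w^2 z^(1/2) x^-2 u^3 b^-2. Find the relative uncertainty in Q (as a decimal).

Products/powers → add relative errors in quadrature, weighted by exponent:
  (2·δw/w)² = (2×0.0974)² = 0.0379;  (½·δz/z)² = (0.5×0.0356)² = 0.000316;  (-2·δx/x)² = (-2×0.0287)² = 0.00330;  (3·δu/u)² = (3×0.0583)² = 0.0305;  (-2·δb/b)² = (-2×0.0456)² = 0.00830
δQ/Q = √(0.0804) = 0.284

0.284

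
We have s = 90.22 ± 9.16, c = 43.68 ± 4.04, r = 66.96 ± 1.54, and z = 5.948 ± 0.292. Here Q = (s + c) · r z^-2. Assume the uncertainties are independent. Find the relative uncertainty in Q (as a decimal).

Let u = s + c = 133.9. δu = √(δs² + δc²) = √(83.9 + 16.3) = 10.0, so δu/u = 0.0748.
Q is then a monomial in u, r, z:
δQ/Q = √((δu/u)² + (1·δr/r)² + (-2·δz/z)²) = √(0.00559 + 0.000529 + 0.00964) = 0.126

0.126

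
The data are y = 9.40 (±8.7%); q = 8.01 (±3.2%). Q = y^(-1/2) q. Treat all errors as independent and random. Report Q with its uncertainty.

Products/powers → add relative errors in quadrature, weighted by exponent:
  (−½·δy/y)² = (-0.5×0.0870)² = 0.00189;  (1·δq/q)² = (1×0.0320)² = 0.00102
δQ/Q = √(0.00292) = 0.0540
Q = 2.61, so δQ = 0.0540 × 2.61 = 0.141.

2.61 ± 0.141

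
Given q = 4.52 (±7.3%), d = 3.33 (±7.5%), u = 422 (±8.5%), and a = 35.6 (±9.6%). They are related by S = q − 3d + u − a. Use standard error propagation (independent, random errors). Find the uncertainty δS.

S is a linear combination, so absolute uncertainties add in quadrature:
  (δq)² = 0.109;  (3·δd)² = 0.561;  (δu)² = 1290;  (δa)² = 11.7
δS = √(1300) = 36.0

36.0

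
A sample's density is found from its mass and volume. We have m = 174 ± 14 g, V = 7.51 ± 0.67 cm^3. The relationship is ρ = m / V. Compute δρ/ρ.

0.120

For a monomial ρ ∝ m, V^-1, fractional errors add in quadrature:
  (1·δm/m)² = (1×0.0805)² = 0.00647;  (-1·δV/V)² = (-1×0.0892)² = 0.00796
δρ/ρ = √(0.0144) = 0.120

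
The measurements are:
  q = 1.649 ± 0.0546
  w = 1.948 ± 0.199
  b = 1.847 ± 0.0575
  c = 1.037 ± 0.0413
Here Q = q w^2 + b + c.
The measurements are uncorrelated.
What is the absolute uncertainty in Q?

Let p = q·w^2 = 6.257. δp/p = √((1·δq/q)² + (2·δw/w)²) = √(0.00110 + 0.0417) = 0.207, so δp = 1.30.
Q = p + b + c: δQ = √(δp² + δb² + δc²) = √(1.68 + 0.00331 + 0.00171) = 1.30

1.30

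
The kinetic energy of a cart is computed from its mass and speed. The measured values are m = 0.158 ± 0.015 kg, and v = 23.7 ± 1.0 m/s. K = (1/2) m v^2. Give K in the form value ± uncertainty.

K is a product of powers, so relative uncertainties combine in quadrature:
  (1·δm/m)² = (1×0.0949)² = 0.00901;  (2·δv/v)² = (2×0.0422)² = 0.00712
δK/K = √(0.0161) = 0.127
K = 44.4 J, so δK = 0.127 × 44.4 = 5.64 J.

44.4 ± 5.64 J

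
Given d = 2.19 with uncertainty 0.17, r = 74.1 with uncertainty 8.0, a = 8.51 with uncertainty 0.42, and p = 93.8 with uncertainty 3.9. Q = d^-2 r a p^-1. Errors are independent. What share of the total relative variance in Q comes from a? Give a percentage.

(δQ/Q)² = (-2·δd/d)² + (1·δr/r)² + (1·δa/a)² + (-1·δp/p)²
  d term: (-2×0.0776)² = 0.0241
  r term: (1×0.108)² = 0.0117
  a term: (1×0.0494)² = 0.00244
  p term: (-1×0.0416)² = 0.00173
Total = 0.0399. Share from a = 0.00244/0.0399 = 0.0610.

6.10%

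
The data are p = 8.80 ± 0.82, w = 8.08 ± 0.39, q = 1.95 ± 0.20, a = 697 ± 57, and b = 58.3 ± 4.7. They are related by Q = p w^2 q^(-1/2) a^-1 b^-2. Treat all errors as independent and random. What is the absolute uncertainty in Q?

For a monomial Q ∝ p, w^2, q^(-1/2), a^-1, b^-2, fractional errors add in quadrature:
  (1·δp/p)² = (1×0.0932)² = 0.00868;  (2·δw/w)² = (2×0.0483)² = 0.00932;  (−½·δq/q)² = (-0.5×0.103)² = 0.00263;  (-1·δa/a)² = (-1×0.0818)² = 0.00669;  (-2·δb/b)² = (-2×0.0806)² = 0.0260
δQ/Q = √(0.0533) = 0.231
Q = 0.000174, so δQ = 0.231 × 0.000174 = 4.01e-05.

4.01e-05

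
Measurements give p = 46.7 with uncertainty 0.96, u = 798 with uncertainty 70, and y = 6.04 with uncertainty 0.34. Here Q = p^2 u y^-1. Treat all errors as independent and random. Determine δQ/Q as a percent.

For a monomial Q ∝ p^2, u, y^-1, fractional errors add in quadrature:
  (2·δp/p)² = (2×0.0206)² = 0.00169;  (1·δu/u)² = (1×0.0877)² = 0.00769;  (-1·δy/y)² = (-1×0.0563)² = 0.00317
δQ/Q = √(0.0126) = 0.112

11.2%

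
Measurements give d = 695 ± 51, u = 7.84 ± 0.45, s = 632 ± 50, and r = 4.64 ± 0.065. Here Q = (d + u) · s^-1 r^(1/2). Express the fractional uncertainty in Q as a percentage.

10.8%

Let w = d + u = 703. δw = √(δd² + δu²) = √(2600 + 0.203) = 51.0, so δw/w = 0.0726.
Q is then a monomial in w, s, r:
δQ/Q = √((δw/w)² + (-1·δs/s)² + (½·δr/r)²) = √(0.00527 + 0.00626 + 4.91e-05) = 0.108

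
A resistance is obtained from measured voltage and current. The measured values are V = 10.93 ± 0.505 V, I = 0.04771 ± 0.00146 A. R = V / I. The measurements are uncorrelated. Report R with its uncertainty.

For a monomial R ∝ V, I^-1, fractional errors add in quadrature:
  (1·δV/V)² = (1×0.0462)² = 0.00213;  (-1·δI/I)² = (-1×0.0306)² = 0.000936
δR/R = √(0.00307) = 0.0554
R = 229.1 Ω, so δR = 0.0554 × 229.1 = 12.7 Ω.

229.1 ± 12.7 Ω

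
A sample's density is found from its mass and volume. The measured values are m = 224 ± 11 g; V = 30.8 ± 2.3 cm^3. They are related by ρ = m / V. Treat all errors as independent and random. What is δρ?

0.650 g/cm^3

ρ is a product of powers, so relative uncertainties combine in quadrature:
  (1·δm/m)² = (1×0.0491)² = 0.00241;  (-1·δV/V)² = (-1×0.0747)² = 0.00558
δρ/ρ = √(0.00799) = 0.0894
ρ = 7.27 g/cm^3, so δρ = 0.0894 × 7.27 = 0.650 g/cm^3.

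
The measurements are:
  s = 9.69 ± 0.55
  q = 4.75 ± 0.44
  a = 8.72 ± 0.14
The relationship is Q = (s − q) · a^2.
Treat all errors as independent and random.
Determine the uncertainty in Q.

Let u = s − q = 4.94. δu = √(δs² + δq²) = √(0.303 + 0.194) = 0.704, so δu/u = 0.143.
Q is then a monomial in u, a:
δQ/Q = √((δu/u)² + (2·δa/a)²) = √(0.0203 + 0.00103) = 0.146
Q = 376, so δQ = 0.146 × 376 = 54.9.

54.9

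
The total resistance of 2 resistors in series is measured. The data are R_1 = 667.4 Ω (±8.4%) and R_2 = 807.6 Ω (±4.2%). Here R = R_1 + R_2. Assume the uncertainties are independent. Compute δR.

65.5 Ω

Each term contributes (cᵢ δxᵢ)² to (δR)²:
  (δR_1)² = 3140;  (δR_2)² = 1150
δR = √(4290) = 65.5 Ω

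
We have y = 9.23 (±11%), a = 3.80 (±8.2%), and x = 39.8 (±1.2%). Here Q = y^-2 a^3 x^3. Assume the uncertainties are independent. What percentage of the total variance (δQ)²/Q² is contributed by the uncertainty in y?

43.9%

(δQ/Q)² = (-2·δy/y)² + (3·δa/a)² + (3·δx/x)²
  y term: (-2×0.110)² = 0.0484
  a term: (3×0.0820)² = 0.0605
  x term: (3×0.0120)² = 0.00130
Total = 0.110. Share from y = 0.0484/0.110 = 0.439.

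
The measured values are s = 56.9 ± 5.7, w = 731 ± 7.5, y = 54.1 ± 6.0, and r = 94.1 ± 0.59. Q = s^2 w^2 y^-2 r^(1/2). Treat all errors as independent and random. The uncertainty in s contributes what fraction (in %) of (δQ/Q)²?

(δQ/Q)² = (2·δs/s)² + (2·δw/w)² + (-2·δy/y)² + (½·δr/r)²
  s term: (2×0.100)² = 0.0401
  w term: (2×0.0103)² = 0.000421
  y term: (-2×0.111)² = 0.0492
  r term: (0.5×0.00627)² = 9.83e-06
Total = 0.0898. Share from s = 0.0401/0.0898 = 0.447.

44.7%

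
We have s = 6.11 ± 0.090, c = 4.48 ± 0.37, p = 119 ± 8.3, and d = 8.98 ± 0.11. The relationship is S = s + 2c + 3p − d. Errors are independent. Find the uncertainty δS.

24.9

S is a linear combination, so absolute uncertainties add in quadrature:
  (δs)² = 0.00810;  (2·δc)² = 0.548;  (3·δp)² = 620;  (δd)² = 0.0121
δS = √(621) = 24.9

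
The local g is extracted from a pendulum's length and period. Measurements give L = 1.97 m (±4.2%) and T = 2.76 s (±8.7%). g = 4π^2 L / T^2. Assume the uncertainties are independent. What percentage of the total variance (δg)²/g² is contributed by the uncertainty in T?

94.5%

(δg/g)² = (1·δL/L)² + (-2·δT/T)²
  L term: (1×0.0420)² = 0.00176
  T term: (-2×0.0870)² = 0.0303
Total = 0.0320. Share from T = 0.0303/0.0320 = 0.945.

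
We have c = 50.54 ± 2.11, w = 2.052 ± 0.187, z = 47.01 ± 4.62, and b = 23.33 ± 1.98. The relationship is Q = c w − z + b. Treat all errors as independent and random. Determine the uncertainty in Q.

Let p = c·w = 103.7. δp/p = √((1·δc/c)² + (1·δw/w)²) = √(0.00174 + 0.00830) = 0.100, so δp = 10.4.
Q = p − z + b: δQ = √(δp² + δz² + δb²) = √(108 + 21.3 + 3.92) = 11.5

11.5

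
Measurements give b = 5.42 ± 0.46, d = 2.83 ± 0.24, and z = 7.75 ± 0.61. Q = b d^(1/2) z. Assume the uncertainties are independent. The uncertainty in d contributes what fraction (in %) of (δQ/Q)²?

(δQ/Q)² = (1·δb/b)² + (½·δd/d)² + (1·δz/z)²
  b term: (1×0.0849)² = 0.00720
  d term: (0.5×0.0848)² = 0.00180
  z term: (1×0.0787)² = 0.00620
Total = 0.0152. Share from d = 0.00180/0.0152 = 0.118.

11.8%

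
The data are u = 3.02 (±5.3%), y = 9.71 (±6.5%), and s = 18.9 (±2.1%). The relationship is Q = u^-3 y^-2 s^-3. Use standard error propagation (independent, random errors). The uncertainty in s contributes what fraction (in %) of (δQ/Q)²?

8.60%

(δQ/Q)² = (-3·δu/u)² + (-2·δy/y)² + (-3·δs/s)²
  u term: (-3×0.0530)² = 0.0253
  y term: (-2×0.0650)² = 0.0169
  s term: (-3×0.0210)² = 0.00397
Total = 0.0462. Share from s = 0.00397/0.0462 = 0.0860.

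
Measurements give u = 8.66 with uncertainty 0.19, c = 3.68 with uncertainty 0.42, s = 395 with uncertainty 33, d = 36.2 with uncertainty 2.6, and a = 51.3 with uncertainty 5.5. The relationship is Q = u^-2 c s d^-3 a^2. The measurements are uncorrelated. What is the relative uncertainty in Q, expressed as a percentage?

Each factor contributes (exponent × relative error)² to (δQ/Q)²:
  (-2·δu/u)² = (-2×0.0219)² = 0.00193;  (1·δc/c)² = (1×0.114)² = 0.0130;  (1·δs/s)² = (1×0.0835)² = 0.00698;  (-3·δd/d)² = (-3×0.0718)² = 0.0464;  (2·δa/a)² = (2×0.107)² = 0.0460
δQ/Q = √(0.114) = 0.338

33.8%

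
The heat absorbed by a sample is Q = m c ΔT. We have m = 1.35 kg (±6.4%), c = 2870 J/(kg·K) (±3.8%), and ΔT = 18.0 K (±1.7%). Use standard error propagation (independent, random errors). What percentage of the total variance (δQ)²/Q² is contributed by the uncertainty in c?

(δQ/Q)² = (1·δm/m)² + (1·δc/c)² + (1·δΔT/ΔT)²
  m term: (1×0.0640)² = 0.00410
  c term: (1×0.0380)² = 0.00144
  ΔT term: (1×0.0170)² = 0.000289
Total = 0.00583. Share from c = 0.00144/0.00583 = 0.248.

24.8%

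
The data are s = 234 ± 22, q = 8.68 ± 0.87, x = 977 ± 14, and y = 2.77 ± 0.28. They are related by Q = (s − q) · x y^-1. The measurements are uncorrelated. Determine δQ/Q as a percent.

14.1%

Let u = s − q = 225. δu = √(δs² + δq²) = √(484 + 0.757) = 22.0, so δu/u = 0.0977.
Q is then a monomial in u, x, y:
δQ/Q = √((δu/u)² + (1·δx/x)² + (-1·δy/y)²) = √(0.00955 + 0.000205 + 0.0102) = 0.141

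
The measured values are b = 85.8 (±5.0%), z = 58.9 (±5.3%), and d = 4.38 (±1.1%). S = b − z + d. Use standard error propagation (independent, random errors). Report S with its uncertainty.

For a sum/difference, combine absolute errors in quadrature:
  (δb)² = 18.4;  (δz)² = 9.75;  (δd)² = 0.00232
δS = √(28.2) = 5.31
S = 31.3.

31.3 ± 5.31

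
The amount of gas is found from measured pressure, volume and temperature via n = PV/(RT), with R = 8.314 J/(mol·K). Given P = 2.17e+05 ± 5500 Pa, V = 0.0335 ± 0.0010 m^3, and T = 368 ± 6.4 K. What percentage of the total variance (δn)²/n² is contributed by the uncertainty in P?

(δn/n)² = (1·δP/P)² + (1·δV/V)² + (-1·δT/T)²
  P term: (1×0.0253)² = 0.000642
  V term: (1×0.0299)² = 0.000891
  T term: (-1×0.0174)² = 0.000302
Total = 0.00184. Share from P = 0.000642/0.00184 = 0.350.

35.0%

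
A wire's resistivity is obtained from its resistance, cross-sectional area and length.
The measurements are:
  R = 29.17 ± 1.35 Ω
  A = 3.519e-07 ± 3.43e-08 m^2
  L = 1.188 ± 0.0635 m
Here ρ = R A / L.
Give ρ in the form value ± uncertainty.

(8.641 ± 1.04) × 10^-6 Ω·m

Since ρ is a product/quotient, work with relative uncertainties:
  (1·δR/R)² = (1×0.0463)² = 0.00214;  (1·δA/A)² = (1×0.0975)² = 0.00950;  (-1·δL/L)² = (-1×0.0535)² = 0.00286
δρ/ρ = √(0.0145) = 0.120
ρ = 8.641e-06 Ω·m, so δρ = 0.120 × 8.641e-06 = 1.04e-06 Ω·m.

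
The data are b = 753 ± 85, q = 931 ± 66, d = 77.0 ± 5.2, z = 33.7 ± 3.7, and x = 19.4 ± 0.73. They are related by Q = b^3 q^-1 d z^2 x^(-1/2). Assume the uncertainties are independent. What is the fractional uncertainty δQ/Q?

Q is a product of powers, so relative uncertainties combine in quadrature:
  (3·δb/b)² = (3×0.113)² = 0.115;  (-1·δq/q)² = (-1×0.0709)² = 0.00503;  (1·δd/d)² = (1×0.0675)² = 0.00456;  (2·δz/z)² = (2×0.110)² = 0.0482;  (−½·δx/x)² = (-0.5×0.0376)² = 0.000354
δQ/Q = √(0.173) = 0.416

0.416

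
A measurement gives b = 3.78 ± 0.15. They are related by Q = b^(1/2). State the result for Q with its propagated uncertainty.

Q ∝ b^(1/2), so δQ/Q = |½| · δb/b = 0.5 × 0.0397 = 0.0198.
Q = 1.94, so δQ = 0.0198 × 1.94 = 0.0386.

1.94 ± 0.0386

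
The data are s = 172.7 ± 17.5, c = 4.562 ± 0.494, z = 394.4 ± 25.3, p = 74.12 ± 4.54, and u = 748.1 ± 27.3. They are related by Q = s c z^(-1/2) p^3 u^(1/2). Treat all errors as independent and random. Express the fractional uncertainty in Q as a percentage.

23.9%

Relative error in a monomial: (δQ/Q)² = Σ (nᵢ · δxᵢ/xᵢ)².
  (1·δs/s)² = (1×0.101)² = 0.0103;  (1·δc/c)² = (1×0.108)² = 0.0117;  (−½·δz/z)² = (-0.5×0.0641)² = 0.00103;  (3·δp/p)² = (3×0.0613)² = 0.0338;  (½·δu/u)² = (0.5×0.0365)² = 0.000333
δQ/Q = √(0.0571) = 0.239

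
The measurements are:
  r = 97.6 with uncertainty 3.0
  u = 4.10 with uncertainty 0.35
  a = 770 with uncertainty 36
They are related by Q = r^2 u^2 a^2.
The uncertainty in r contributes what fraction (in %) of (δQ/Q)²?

(δQ/Q)² = (2·δr/r)² + (2·δu/u)² + (2·δa/a)²
  r term: (2×0.0307)² = 0.00378
  u term: (2×0.0854)² = 0.0291
  a term: (2×0.0468)² = 0.00874
Total = 0.0417. Share from r = 0.00378/0.0417 = 0.0907.

9.07%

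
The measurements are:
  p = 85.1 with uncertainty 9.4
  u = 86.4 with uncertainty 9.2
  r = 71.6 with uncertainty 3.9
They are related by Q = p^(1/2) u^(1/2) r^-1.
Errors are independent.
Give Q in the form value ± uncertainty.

Relative error in a monomial: (δQ/Q)² = Σ (nᵢ · δxᵢ/xᵢ)².
  (½·δp/p)² = (0.5×0.110)² = 0.00305;  (½·δu/u)² = (0.5×0.106)² = 0.00283;  (-1·δr/r)² = (-1×0.0545)² = 0.00297
δQ/Q = √(0.00885) = 0.0941
Q = 1.20, so δQ = 0.0941 × 1.20 = 0.113.

1.20 ± 0.113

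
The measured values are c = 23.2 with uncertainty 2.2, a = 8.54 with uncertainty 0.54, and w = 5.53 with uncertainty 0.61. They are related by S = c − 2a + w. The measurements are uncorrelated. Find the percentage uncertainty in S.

21.7%

For a sum/difference, combine absolute errors in quadrature:
  (δc)² = 4.84;  (2·δa)² = 1.17;  (δw)² = 0.372
δS = √(6.38) = 2.53
S = 11.7, so δS/S = 2.53/11.7 = 0.217.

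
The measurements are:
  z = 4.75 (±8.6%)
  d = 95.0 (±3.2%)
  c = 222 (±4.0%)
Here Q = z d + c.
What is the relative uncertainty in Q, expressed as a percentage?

6.29%

Let p = z·d = 451. δp/p = √((1·δz/z)² + (1·δd/d)²) = √(0.00740 + 0.00102) = 0.0918, so δp = 41.4.
Q = p + c: δQ = √(δp² + δc²) = √(1710 + 78.9) = 42.3
Q = 673, so δQ/Q = 42.3/673 = 0.0629.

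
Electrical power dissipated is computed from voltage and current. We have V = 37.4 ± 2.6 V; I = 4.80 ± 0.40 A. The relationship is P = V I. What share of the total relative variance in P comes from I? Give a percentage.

59.0%

(δP/P)² = (1·δV/V)² + (1·δI/I)²
  V term: (1×0.0695)² = 0.00483
  I term: (1×0.0833)² = 0.00694
Total = 0.0118. Share from I = 0.00694/0.0118 = 0.590.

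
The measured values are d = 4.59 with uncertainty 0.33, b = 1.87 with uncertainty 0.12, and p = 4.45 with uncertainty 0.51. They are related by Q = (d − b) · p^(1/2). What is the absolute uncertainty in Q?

Let u = d − b = 2.72. δu = √(δd² + δb²) = √(0.109 + 0.0144) = 0.351, so δu/u = 0.129.
Q is then a monomial in u, p:
δQ/Q = √((δu/u)² + (½·δp/p)²) = √(0.0167 + 0.00328) = 0.141
Q = 5.74, so δQ = 0.141 × 5.74 = 0.810.

0.810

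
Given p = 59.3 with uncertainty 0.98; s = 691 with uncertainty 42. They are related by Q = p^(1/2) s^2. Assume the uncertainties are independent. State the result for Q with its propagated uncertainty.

Q is a product of powers, so relative uncertainties combine in quadrature:
  (½·δp/p)² = (0.5×0.0165)² = 6.83e-05;  (2·δs/s)² = (2×0.0608)² = 0.0148
δQ/Q = √(0.0148) = 0.122
Q = 3.68e+06, so δQ = 0.122 × 3.68e+06 = 4.48e+05.

(3.68 ± 0.448) × 10^6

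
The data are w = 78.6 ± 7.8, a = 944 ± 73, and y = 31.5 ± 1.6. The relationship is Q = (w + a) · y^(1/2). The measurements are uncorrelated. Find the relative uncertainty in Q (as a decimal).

0.0762

Let u = w + a = 1020. δu = √(δw² + δa²) = √(60.8 + 5330) = 73.4, so δu/u = 0.0718.
Q is then a monomial in u, y:
δQ/Q = √((δu/u)² + (½·δy/y)²) = √(0.00515 + 0.000645) = 0.0762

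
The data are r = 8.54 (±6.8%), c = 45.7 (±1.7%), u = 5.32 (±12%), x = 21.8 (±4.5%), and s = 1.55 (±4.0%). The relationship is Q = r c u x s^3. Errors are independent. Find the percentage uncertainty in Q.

Q is a product of powers, so relative uncertainties combine in quadrature:
  (1·δr/r)² = (1×0.0680)² = 0.00462;  (1·δc/c)² = (1×0.0170)² = 0.000289;  (1·δu/u)² = (1×0.120)² = 0.0144;  (1·δx/x)² = (1×0.0450)² = 0.00202;  (3·δs/s)² = (3×0.0400)² = 0.0144
δQ/Q = √(0.0357) = 0.189

18.9%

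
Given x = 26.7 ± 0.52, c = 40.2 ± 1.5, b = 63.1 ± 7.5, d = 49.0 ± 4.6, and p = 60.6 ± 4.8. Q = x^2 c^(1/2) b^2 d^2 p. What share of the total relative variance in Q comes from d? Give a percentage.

(δQ/Q)² = (2·δx/x)² + (½·δc/c)² + (2·δb/b)² + (2·δd/d)² + (1·δp/p)²
  x term: (2×0.0195)² = 0.00152
  c term: (0.5×0.0373)² = 0.000348
  b term: (2×0.119)² = 0.0565
  d term: (2×0.0939)² = 0.0353
  p term: (1×0.0792)² = 0.00627
Total = 0.0999. Share from d = 0.0353/0.0999 = 0.353.

35.3%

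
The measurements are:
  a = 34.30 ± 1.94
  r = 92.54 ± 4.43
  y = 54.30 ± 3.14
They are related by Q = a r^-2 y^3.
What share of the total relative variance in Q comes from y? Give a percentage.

70.9%

(δQ/Q)² = (1·δa/a)² + (-2·δr/r)² + (3·δy/y)²
  a term: (1×0.0566)² = 0.00320
  r term: (-2×0.0479)² = 0.00917
  y term: (3×0.0578)² = 0.0301
Total = 0.0425. Share from y = 0.0301/0.0425 = 0.709.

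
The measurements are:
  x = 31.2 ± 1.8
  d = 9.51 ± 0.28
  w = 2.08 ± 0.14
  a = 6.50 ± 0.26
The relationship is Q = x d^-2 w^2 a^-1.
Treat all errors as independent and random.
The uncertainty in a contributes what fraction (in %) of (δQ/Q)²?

6.03%

(δQ/Q)² = (1·δx/x)² + (-2·δd/d)² + (2·δw/w)² + (-1·δa/a)²
  x term: (1×0.0577)² = 0.00333
  d term: (-2×0.0294)² = 0.00347
  w term: (2×0.0673)² = 0.0181
  a term: (-1×0.0400)² = 0.00160
Total = 0.0265. Share from a = 0.00160/0.0265 = 0.0603.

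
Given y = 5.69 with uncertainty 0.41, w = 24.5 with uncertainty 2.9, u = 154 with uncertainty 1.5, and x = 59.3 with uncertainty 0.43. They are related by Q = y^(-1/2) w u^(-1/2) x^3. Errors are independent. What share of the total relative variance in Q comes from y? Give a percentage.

8.21%

(δQ/Q)² = (−½·δy/y)² + (1·δw/w)² + (−½·δu/u)² + (3·δx/x)²
  y term: (-0.5×0.0721)² = 0.00130
  w term: (1×0.118)² = 0.0140
  u term: (-0.5×0.00974)² = 2.37e-05
  x term: (3×0.00725)² = 0.000473
Total = 0.0158. Share from y = 0.00130/0.0158 = 0.0821.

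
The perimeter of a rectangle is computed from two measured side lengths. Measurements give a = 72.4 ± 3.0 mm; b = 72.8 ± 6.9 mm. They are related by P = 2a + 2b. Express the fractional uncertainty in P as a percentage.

P is a linear combination, so absolute uncertainties add in quadrature:
  (2·δa)² = 36.0;  (2·δb)² = 190
δP = √(226) = 15.0 mm
P = 290 mm, so δP/P = 15.0/290 = 0.0518.

5.18%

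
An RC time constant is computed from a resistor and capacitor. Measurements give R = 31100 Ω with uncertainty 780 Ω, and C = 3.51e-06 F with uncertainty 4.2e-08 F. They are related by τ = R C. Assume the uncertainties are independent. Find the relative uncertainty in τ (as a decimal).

0.0278

τ is a product of powers, so relative uncertainties combine in quadrature:
  (1·δR/R)² = (1×0.0251)² = 0.000629;  (1·δC/C)² = (1×0.0120)² = 0.000143
δτ/τ = √(0.000772) = 0.0278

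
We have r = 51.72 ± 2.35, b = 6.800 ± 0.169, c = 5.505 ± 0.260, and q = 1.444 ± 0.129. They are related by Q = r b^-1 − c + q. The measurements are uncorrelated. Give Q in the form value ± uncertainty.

Let p = r·b^-1 = 7.606. δp/p = √((1·δr/r)² + (-1·δb/b)²) = √(0.00206 + 0.000618) = 0.0518, so δp = 0.394.
Q = p − c + q: δQ = √(δp² + δc² + δq²) = √(0.155 + 0.0676 + 0.0166) = 0.489
Q = 3.545.

3.545 ± 0.489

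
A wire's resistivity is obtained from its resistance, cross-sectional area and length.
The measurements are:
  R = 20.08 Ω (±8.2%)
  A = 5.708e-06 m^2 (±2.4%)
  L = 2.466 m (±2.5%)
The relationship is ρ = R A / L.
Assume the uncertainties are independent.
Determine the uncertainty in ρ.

Since ρ is a product/quotient, work with relative uncertainties:
  (1·δR/R)² = (1×0.0820)² = 0.00672;  (1·δA/A)² = (1×0.0240)² = 0.000576;  (-1·δL/L)² = (-1×0.0250)² = 0.000625
δρ/ρ = √(0.00792) = 0.0890
ρ = 4.648e-05 Ω·m, so δρ = 0.0890 × 4.648e-05 = 4.14e-06 Ω·m.

4.14e-06 Ω·m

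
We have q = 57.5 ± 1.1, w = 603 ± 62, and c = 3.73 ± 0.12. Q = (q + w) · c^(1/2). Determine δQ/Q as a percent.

Let u = q + w = 660. δu = √(δq² + δw²) = √(1.21 + 3840) = 62.0, so δu/u = 0.0939.
Q is then a monomial in u, c:
δQ/Q = √((δu/u)² + (½·δc/c)²) = √(0.00881 + 0.000259) = 0.0953

9.53%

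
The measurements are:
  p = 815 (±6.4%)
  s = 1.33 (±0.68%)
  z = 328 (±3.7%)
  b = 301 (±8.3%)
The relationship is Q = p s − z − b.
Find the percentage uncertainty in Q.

16.5%

Let w = p·s = 1080. δw/w = √((1·δp/p)² + (1·δs/s)²) = √(0.00410 + 4.62e-05) = 0.0644, so δw = 69.8.
Q = w − z − b: δQ = √(δw² + δz² + δb²) = √(4870 + 147 + 624) = 75.1
Q = 455, so δQ/Q = 75.1/455 = 0.165.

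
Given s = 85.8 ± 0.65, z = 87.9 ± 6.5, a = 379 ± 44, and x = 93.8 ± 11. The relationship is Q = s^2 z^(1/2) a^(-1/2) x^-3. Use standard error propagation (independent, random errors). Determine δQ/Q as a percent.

35.9%

Relative error in a monomial: (δQ/Q)² = Σ (nᵢ · δxᵢ/xᵢ)².
  (2·δs/s)² = (2×0.00758)² = 0.000230;  (½·δz/z)² = (0.5×0.0739)² = 0.00137;  (−½·δa/a)² = (-0.5×0.116)² = 0.00337;  (-3·δx/x)² = (-3×0.117)² = 0.124
δQ/Q = √(0.129) = 0.359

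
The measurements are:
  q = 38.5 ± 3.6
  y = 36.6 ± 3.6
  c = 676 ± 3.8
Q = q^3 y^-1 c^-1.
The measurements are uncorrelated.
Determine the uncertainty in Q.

Relative error in a monomial: (δQ/Q)² = Σ (nᵢ · δxᵢ/xᵢ)².
  (3·δq/q)² = (3×0.0935)² = 0.0787;  (-1·δy/y)² = (-1×0.0984)² = 0.00967;  (-1·δc/c)² = (-1×0.00562)² = 3.16e-05
δQ/Q = √(0.0884) = 0.297
Q = 2.31, so δQ = 0.297 × 2.31 = 0.686.

0.686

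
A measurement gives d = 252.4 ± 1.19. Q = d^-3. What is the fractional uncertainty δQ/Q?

0.0141

Q ∝ d^-3, so δQ/Q = |-3| · δd/d = 3 × 0.00471 = 0.0141.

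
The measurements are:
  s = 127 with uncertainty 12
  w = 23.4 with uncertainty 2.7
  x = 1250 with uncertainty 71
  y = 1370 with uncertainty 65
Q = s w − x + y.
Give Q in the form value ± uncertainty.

3090 ± 454

Let p = s·w = 2970. δp/p = √((1·δs/s)² + (1·δw/w)²) = √(0.00893 + 0.0133) = 0.149, so δp = 443.
Q = p − x + y: δQ = √(δp² + δx² + δy²) = √(1.96e+05 + 5040 + 4220) = 454
Q = 3090.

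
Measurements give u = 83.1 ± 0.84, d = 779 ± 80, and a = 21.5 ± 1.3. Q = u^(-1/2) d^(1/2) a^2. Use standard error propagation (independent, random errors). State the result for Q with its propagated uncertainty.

1420 ± 186

For a monomial Q ∝ u^(-1/2), d^(1/2), a^2, fractional errors add in quadrature:
  (−½·δu/u)² = (-0.5×0.0101)² = 2.55e-05;  (½·δd/d)² = (0.5×0.103)² = 0.00264;  (2·δa/a)² = (2×0.0605)² = 0.0146
δQ/Q = √(0.0173) = 0.131
Q = 1420, so δQ = 0.131 × 1420 = 186.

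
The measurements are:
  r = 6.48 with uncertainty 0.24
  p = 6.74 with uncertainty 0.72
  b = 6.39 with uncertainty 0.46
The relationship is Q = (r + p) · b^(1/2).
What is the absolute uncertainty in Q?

2.26

Let u = r + p = 13.2. δu = √(δr² + δp²) = √(0.0576 + 0.518) = 0.759, so δu/u = 0.0574.
Q is then a monomial in u, b:
δQ/Q = √((δu/u)² + (½·δb/b)²) = √(0.00330 + 0.00130) = 0.0678
Q = 33.4, so δQ = 0.0678 × 33.4 = 2.26.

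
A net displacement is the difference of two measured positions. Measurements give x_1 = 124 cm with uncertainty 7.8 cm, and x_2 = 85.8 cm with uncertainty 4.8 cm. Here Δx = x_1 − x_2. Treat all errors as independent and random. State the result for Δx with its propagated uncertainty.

38.2 ± 9.16 cm

For a sum/difference, combine absolute errors in quadrature:
  (δx_1)² = 60.8;  (δx_2)² = 23.0
δΔx = √(83.9) = 9.16 cm
Δx = 38.2 cm.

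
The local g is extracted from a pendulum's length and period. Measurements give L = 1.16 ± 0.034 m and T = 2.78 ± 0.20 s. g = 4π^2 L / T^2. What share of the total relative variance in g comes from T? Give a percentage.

(δg/g)² = (1·δL/L)² + (-2·δT/T)²
  L term: (1×0.0293)² = 0.000859
  T term: (-2×0.0719)² = 0.0207
Total = 0.0216. Share from T = 0.0207/0.0216 = 0.960.

96.0%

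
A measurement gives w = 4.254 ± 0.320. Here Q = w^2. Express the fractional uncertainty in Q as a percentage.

15.0%

Q is a product of powers, so relative uncertainties combine in quadrature:
  (2·δw/w)² = (2×0.0752)² = 0.0226
δQ/Q = √(0.0226) = 0.150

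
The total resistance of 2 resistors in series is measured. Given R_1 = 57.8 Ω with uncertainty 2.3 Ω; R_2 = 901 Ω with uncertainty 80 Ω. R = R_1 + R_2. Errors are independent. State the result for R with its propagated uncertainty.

Each term contributes (cᵢ δxᵢ)² to (δR)²:
  (δR_1)² = 5.29;  (δR_2)² = 6400
δR = √(6410) = 80.0 Ω
R = 959 Ω.

959 ± 80.0 Ω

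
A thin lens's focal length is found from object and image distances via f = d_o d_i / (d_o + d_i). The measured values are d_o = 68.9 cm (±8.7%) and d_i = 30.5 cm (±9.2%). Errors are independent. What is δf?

∂f/∂d_o = (d_i/(d_o+d_i))² = 0.0942;  ∂f/∂d_i = (d_o/(d_o+d_i))² = 0.480
δf = √((∂f/∂d_o · δd_o)² + (∂f/∂d_i · δd_i)²) = √(0.319 + 1.82) = 1.46 cm

1.46 cm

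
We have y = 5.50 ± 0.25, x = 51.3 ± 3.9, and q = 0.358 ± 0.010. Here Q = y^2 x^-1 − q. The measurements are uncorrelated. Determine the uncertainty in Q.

0.0706

Let p = y^2·x^-1 = 0.590. δp/p = √((2·δy/y)² + (-1·δx/x)²) = √(0.00826 + 0.00578) = 0.119, so δp = 0.0699.
Q = p − q: δQ = √(δp² + δq²) = √(0.00488 + 0.000100) = 0.0706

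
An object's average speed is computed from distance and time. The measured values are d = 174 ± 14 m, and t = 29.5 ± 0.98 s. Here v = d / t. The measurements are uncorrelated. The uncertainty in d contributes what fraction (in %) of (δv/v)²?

(δv/v)² = (1·δd/d)² + (-1·δt/t)²
  d term: (1×0.0805)² = 0.00647
  t term: (-1×0.0332)² = 0.00110
Total = 0.00758. Share from d = 0.00647/0.00758 = 0.854.

85.4%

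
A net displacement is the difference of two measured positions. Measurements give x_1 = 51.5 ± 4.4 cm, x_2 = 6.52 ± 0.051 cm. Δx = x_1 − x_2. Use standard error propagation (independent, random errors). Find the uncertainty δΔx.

Absolute uncertainties add in quadrature for a linear combination:
  (δx_1)² = 19.4;  (δx_2)² = 0.00260
δΔx = √(19.4) = 4.40 cm

4.40 cm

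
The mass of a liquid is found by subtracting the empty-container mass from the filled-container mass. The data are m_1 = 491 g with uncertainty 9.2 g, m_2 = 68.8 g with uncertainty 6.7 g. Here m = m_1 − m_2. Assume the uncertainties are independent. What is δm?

11.4 g

Absolute uncertainties add in quadrature for a linear combination:
  (δm_1)² = 84.6;  (δm_2)² = 44.9
δm = √(130) = 11.4 g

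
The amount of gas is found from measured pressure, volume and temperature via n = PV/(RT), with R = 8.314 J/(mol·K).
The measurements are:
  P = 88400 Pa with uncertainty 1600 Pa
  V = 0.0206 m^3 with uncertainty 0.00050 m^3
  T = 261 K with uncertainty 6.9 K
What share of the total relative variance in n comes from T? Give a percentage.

43.3%

(δn/n)² = (1·δP/P)² + (1·δV/V)² + (-1·δT/T)²
  P term: (1×0.0181)² = 0.000328
  V term: (1×0.0243)² = 0.000589
  T term: (-1×0.0264)² = 0.000699
Total = 0.00162. Share from T = 0.000699/0.00162 = 0.433.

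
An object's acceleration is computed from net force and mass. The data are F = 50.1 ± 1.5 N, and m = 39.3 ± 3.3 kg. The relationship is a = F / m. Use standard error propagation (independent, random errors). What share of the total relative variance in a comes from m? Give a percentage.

(δa/a)² = (1·δF/F)² + (-1·δm/m)²
  F term: (1×0.0299)² = 0.000896
  m term: (-1×0.0840)² = 0.00705
Total = 0.00795. Share from m = 0.00705/0.00795 = 0.887.

88.7%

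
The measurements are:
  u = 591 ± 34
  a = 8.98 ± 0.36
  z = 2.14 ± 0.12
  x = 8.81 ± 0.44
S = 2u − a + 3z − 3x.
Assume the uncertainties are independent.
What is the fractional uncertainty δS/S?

Absolute uncertainties add in quadrature for a linear combination:
  (2·δu)² = 4620;  (δa)² = 0.130;  (3·δz)² = 0.130;  (3·δx)² = 1.74
δS = √(4630) = 68.0
S = 1150, so δS/S = 68.0/1150 = 0.0590.

0.0590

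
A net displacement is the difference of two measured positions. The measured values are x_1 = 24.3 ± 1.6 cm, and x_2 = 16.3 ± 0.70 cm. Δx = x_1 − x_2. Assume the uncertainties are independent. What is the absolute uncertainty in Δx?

Absolute uncertainties add in quadrature for a linear combination:
  (δx_1)² = 2.56;  (δx_2)² = 0.490
δΔx = √(3.05) = 1.75 cm

1.75 cm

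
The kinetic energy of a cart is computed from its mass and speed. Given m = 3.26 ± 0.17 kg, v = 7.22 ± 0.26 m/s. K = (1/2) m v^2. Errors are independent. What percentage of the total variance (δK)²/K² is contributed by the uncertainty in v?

(δK/K)² = (1·δm/m)² + (2·δv/v)²
  m term: (1×0.0521)² = 0.00272
  v term: (2×0.0360)² = 0.00519
Total = 0.00791. Share from v = 0.00519/0.00791 = 0.656.

65.6%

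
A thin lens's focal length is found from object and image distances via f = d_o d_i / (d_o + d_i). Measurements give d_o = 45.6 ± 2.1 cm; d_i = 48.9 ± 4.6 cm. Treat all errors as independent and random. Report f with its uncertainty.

∂f/∂d_o = (d_i/(d_o+d_i))² = 0.268;  ∂f/∂d_i = (d_o/(d_o+d_i))² = 0.233
δf = √((∂f/∂d_o · δd_o)² + (∂f/∂d_i · δd_i)²) = √(0.316 + 1.15) = 1.21 cm
f = 23.6 cm.

23.6 ± 1.21 cm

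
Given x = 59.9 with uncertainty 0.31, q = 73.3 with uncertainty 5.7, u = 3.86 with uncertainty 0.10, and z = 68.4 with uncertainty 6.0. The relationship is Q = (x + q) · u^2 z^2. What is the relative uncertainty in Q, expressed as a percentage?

18.8%

Let w = x + q = 133. δw = √(δx² + δq²) = √(0.0961 + 32.5) = 5.71, so δw/w = 0.0429.
Q is then a monomial in w, u, z:
δQ/Q = √((δw/w)² + (2·δu/u)² + (2·δz/z)²) = √(0.00184 + 0.00268 + 0.0308) = 0.188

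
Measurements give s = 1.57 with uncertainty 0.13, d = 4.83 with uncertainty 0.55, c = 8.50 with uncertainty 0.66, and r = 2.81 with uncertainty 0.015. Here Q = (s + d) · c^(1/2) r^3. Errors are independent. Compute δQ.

40.5

Let u = s + d = 6.40. δu = √(δs² + δd²) = √(0.0169 + 0.303) = 0.565, so δu/u = 0.0883.
Q is then a monomial in u, c, r:
δQ/Q = √((δu/u)² + (½·δc/c)² + (3·δr/r)²) = √(0.00780 + 0.00151 + 0.000256) = 0.0978
Q = 414, so δQ = 0.0978 × 414 = 40.5.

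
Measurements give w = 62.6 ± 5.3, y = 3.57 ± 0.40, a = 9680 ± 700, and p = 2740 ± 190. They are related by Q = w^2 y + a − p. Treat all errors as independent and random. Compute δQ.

2930

Let h = w^2·y = 14000. δh/h = √((2·δw/w)² + (1·δy/y)²) = √(0.0287 + 0.0126) = 0.203, so δh = 2840.
Q = h + a − p: δQ = √(δh² + δa² + δp²) = √(8.07e+06 + 4.9e+05 + 36100) = 2930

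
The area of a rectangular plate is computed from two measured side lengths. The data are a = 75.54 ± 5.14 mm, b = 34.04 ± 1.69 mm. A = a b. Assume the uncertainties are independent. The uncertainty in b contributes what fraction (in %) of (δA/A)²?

34.7%

(δA/A)² = (1·δa/a)² + (1·δb/b)²
  a term: (1×0.0680)² = 0.00463
  b term: (1×0.0496)² = 0.00246
Total = 0.00709. Share from b = 0.00246/0.00709 = 0.347.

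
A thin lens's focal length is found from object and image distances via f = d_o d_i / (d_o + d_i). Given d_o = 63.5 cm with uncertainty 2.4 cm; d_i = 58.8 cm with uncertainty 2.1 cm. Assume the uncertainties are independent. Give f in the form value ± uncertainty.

30.5 ± 0.793 cm

∂f/∂d_o = (d_i/(d_o+d_i))² = 0.231;  ∂f/∂d_i = (d_o/(d_o+d_i))² = 0.270
δf = √((∂f/∂d_o · δd_o)² + (∂f/∂d_i · δd_i)²) = √(0.308 + 0.320) = 0.793 cm
f = 30.5 cm.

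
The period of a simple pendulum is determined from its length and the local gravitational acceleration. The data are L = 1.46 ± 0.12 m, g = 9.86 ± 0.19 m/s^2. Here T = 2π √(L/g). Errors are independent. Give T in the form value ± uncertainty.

2.42 ± 0.102 s

Relative error in a monomial: (δT/T)² = Σ (nᵢ · δxᵢ/xᵢ)².
  (½·δL/L)² = (0.5×0.0822)² = 0.00169;  (−½·δg/g)² = (-0.5×0.0193)² = 9.28e-05
δT/T = √(0.00178) = 0.0422
T = 2.42 s, so δT = 0.0422 × 2.42 = 0.102 s.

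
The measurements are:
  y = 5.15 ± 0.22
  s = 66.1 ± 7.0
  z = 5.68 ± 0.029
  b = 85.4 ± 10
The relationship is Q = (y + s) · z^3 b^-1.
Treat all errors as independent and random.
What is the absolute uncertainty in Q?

Let u = y + s = 71.2. δu = √(δy² + δs²) = √(0.0484 + 49.0) = 7.00, so δu/u = 0.0983.
Q is then a monomial in u, z, b:
δQ/Q = √((δu/u)² + (3·δz/z)² + (-1·δb/b)²) = √(0.00966 + 0.000235 + 0.0137) = 0.154
Q = 153, so δQ = 0.154 × 153 = 23.5.

23.5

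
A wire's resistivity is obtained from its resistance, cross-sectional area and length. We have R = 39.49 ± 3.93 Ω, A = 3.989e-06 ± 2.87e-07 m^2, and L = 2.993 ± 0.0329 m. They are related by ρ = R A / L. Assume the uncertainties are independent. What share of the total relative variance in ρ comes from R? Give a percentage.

65.2%

(δρ/ρ)² = (1·δR/R)² + (1·δA/A)² + (-1·δL/L)²
  R term: (1×0.0995)² = 0.00990
  A term: (1×0.0719)² = 0.00518
  L term: (-1×0.0110)² = 0.000121
Total = 0.0152. Share from R = 0.00990/0.0152 = 0.652.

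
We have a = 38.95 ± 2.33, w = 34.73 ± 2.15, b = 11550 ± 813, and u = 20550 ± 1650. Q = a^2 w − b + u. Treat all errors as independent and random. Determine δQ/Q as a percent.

11.9%

Let p = a^2·w = 52690. δp/p = √((2·δa/a)² + (1·δw/w)²) = √(0.0143 + 0.00383) = 0.135, so δp = 7100.
Q = p − b + u: δQ = √(δp² + δb² + δu²) = √(5.04e+07 + 6.61e+05 + 2.72e+06) = 7330
Q = 61690, so δQ/Q = 7330/61690 = 0.119.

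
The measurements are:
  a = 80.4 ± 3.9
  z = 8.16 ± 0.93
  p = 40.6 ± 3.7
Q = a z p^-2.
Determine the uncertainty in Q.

Each factor contributes (exponent × relative error)² to (δQ/Q)²:
  (1·δa/a)² = (1×0.0485)² = 0.00235;  (1·δz/z)² = (1×0.114)² = 0.0130;  (-2·δp/p)² = (-2×0.0911)² = 0.0332
δQ/Q = √(0.0486) = 0.220
Q = 0.398, so δQ = 0.220 × 0.398 = 0.0877.

0.0877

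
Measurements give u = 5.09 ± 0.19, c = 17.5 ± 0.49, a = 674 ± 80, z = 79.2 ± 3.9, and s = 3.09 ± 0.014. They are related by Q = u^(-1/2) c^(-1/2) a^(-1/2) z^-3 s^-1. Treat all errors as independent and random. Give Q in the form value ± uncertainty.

(2.66 ± 0.428) × 10^-9

Since Q is a product/quotient, work with relative uncertainties:
  (−½·δu/u)² = (-0.5×0.0373)² = 0.000348;  (−½·δc/c)² = (-0.5×0.0280)² = 0.000196;  (−½·δa/a)² = (-0.5×0.119)² = 0.00352;  (-3·δz/z)² = (-3×0.0492)² = 0.0218;  (-1·δs/s)² = (-1×0.00453)² = 2.05e-05
δQ/Q = √(0.0259) = 0.161
Q = 2.66e-09, so δQ = 0.161 × 2.66e-09 = 4.28e-10.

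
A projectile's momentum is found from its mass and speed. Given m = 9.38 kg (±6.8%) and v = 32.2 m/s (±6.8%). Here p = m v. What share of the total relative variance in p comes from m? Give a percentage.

(δp/p)² = (1·δm/m)² + (1·δv/v)²
  m term: (1×0.0680)² = 0.00462
  v term: (1×0.0680)² = 0.00462
Total = 0.00925. Share from m = 0.00462/0.00925 = 0.500.

50.0%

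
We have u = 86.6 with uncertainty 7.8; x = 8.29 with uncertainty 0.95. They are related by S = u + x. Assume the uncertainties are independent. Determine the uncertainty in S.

Each term contributes (cᵢ δxᵢ)² to (δS)²:
  (δu)² = 60.8;  (δx)² = 0.902
δS = √(61.7) = 7.86

7.86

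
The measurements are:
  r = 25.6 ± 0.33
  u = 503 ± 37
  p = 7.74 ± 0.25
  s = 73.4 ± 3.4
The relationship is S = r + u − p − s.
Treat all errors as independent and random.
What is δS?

Each term contributes (cᵢ δxᵢ)² to (δS)²:
  (δr)² = 0.109;  (δu)² = 1370;  (δp)² = 0.0625;  (δs)² = 11.6
δS = √(1380) = 37.2

37.2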